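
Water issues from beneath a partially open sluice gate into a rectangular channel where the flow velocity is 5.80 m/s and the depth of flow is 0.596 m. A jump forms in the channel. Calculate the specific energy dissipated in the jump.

ΔE = 0.365 m

Fr₁ = V₁/√(g·y₁) = 5.80/√(9.81×0.596) = 2.40.
Bélanger equation: y₂/y₁ = ½[√(1 + 8Fr₁²) − 1] = ½[√47.03 − 1] = 2.93.
y₂ = 2.93 × 0.596 = 1.75 m.
q = V₁·y₁ = 5.80 × 0.596 = 3.46 m²/s. V₂ = q/y₂ = 3.46/1.75 = 1.98 m/s. E₁ = y₁ + V₁²/2g = 2.31 m; E₂ = y₂ + V₂²/2g = 1.95 m. ΔE = E₁ − E₂ = 0.365 m.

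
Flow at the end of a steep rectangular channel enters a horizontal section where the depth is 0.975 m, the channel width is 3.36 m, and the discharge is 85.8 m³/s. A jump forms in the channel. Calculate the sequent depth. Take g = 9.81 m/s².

y₂ = 11.2 m

q = Q/b = 85.8/3.36 = 25.5 m²/s; V₁ = q/y₁ = 26.2 m/s. Fr₁ = V₁/√(g·y₁) = 8.47.
By Bélanger, y₂/y₁ = ½[√(1 + 8Fr₁²) − 1] = ½[√574.7 − 1] = 11.5.
y₂ = 11.5 × 0.975 = 11.2 m.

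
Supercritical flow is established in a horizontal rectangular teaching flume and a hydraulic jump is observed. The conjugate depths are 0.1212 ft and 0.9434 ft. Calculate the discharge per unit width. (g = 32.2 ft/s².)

For a rectangular channel the momentum equation gives q² = ½·g·y₁·y₂·(y₁ + y₂) = ½×32.2×0.1212×0.9434×1.065 = 1.960.
q = √1.960 = 1.400 ft²/s.

q = 1.400 ft²/s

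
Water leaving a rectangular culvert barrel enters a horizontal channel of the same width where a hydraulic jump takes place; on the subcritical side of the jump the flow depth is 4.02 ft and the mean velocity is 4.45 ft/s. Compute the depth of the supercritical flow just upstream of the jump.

Fr₂ = V₂/√(g·y₂) = 4.45/√(32.2×4.02) = 0.391.
From the momentum equation (using Fr₂), y₁/y₂ = ½[√(1 + 8Fr₂²) − 1] = ½[√2.224 − 1] = 0.246.
y₁ = 0.246 × 4.02 = 0.987 ft.

y₁ = 0.987 ft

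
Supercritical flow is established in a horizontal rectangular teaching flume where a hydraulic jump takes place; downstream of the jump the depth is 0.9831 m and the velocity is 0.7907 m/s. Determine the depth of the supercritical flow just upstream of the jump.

Fr₂ = V₂/√(g·y₂) = 0.7907/√(9.81×0.9831) = 0.2546.
Since the conjugate-depth ratio holds either way, y₁/y₂ = ½[√(1 + 8Fr₂²) − 1] = ½[√1.5186 − 1] = 0.1162.
y₁ = 0.1162 × 0.9831 = 0.1142 m.

y₁ = 0.1142 m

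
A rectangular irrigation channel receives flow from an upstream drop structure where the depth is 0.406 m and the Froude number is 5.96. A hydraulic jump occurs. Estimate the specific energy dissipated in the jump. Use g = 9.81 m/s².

ΔE = 4.28 m

Fr₁ = 5.96 (given).
Sequent-depth ratio: y₂/y₁ = ½[√(1 + 8Fr₁²) − 1] = ½[√285.2 − 1] = 7.94.
y₂ = 7.94 × 0.406 = 3.23 m.
V₁ = Fr₁·√(g·y₁) = 5.96×√(9.81×0.406) = 11.9 m/s; q = V₁·y₁ = 4.83 m²/s. V₂ = q/y₂ = 4.83/3.23 = 1.50 m/s. E₁ = y₁ + V₁²/2g = 7.62 m; E₂ = y₂ + V₂²/2g = 3.34 m. ΔE = E₁ − E₂ = 4.28 m.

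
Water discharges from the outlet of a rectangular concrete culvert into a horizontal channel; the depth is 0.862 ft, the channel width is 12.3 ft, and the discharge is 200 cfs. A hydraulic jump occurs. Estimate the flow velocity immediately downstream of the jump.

V₂ = 4.11 ft/s

q = Q/b = 200/12.3 = 16.3 ft²/s; V₁ = q/y₁ = 18.9 ft/s. Fr₁ = V₁/√(g·y₁) = 3.58.
Sequent-depth ratio: y₂/y₁ = ½[√(1 + 8Fr₁²) − 1] = ½[√103.6 − 1] = 4.59.
y₂ = 4.59 × 0.862 = 3.95 ft.
V₂ = q/y₂ = 16.3/3.95 = 4.11 ft/s.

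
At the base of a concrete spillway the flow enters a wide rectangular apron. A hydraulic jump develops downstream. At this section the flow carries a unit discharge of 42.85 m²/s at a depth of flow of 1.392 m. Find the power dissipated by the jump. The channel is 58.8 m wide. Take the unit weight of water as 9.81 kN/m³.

P = 830323 kW

V₁ = q/y₁ = 42.85/1.392 = 30.78 m/s. Fr₁ = V₁/√(g·y₁) = 30.78/√(9.81×1.392) = 8.330.
Sequent-depth ratio: y₂/y₁ = ½[√(1 + 8Fr₁²) − 1] = ½[√556.14 − 1] = 11.29.
y₂ = 11.29 × 1.392 = 15.72 m.
V₂ = q/y₂ = 42.85/15.72 = 2.726 m/s. E₁ = y₁ + V₁²/2g = 49.69 m; E₂ = y₂ + V₂²/2g = 16.10 m. ΔE = E₁ − E₂ = 33.59 m.
Q = q·b = 42.85 × 58.8 = 2520 m³/s. P = γ·Q·ΔE = 9.81 × 2520 × 33.59 = 830323 kW.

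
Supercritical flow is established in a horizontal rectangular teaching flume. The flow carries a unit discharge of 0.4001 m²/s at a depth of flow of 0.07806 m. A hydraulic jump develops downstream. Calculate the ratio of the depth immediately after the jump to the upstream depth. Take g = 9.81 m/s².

y₂/y₁ = 7.798

V₁ = q/y₁ = 0.4001/0.07806 = 5.126 m/s. Fr₁ = V₁/√(g·y₁) = 5.126/√(9.81×0.07806) = 5.857.
By Bélanger, y₂/y₁ = ½[√(1 + 8Fr₁²) − 1] = ½[√275.46 − 1] = 7.798.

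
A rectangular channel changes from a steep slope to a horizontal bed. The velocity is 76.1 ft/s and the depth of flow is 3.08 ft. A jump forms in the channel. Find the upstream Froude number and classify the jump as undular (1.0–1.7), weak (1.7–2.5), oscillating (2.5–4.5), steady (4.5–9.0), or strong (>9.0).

Fr₁ = V₁/√(g·y₁) = 76.1/√(32.2×3.08) = 7.64.
Fr₁ = 7.64 lies in the steady range.

Fr₁ = 7.64; steady jump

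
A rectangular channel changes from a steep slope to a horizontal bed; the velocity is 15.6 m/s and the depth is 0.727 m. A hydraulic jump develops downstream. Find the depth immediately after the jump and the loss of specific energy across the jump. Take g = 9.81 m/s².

y₂ = 5.65 m; ΔE = 7.27 m

Fr₁ = V₁/√(g·y₁) = 15.6/√(9.81×0.727) = 5.84.
Sequent-depth ratio: y₂/y₁ = ½[√(1 + 8Fr₁²) − 1] = ½[√274.0 − 1] = 7.78.
y₂ = 7.78 × 0.727 = 5.65 m.
q = V₁·y₁ = 15.6 × 0.727 = 11.3 m²/s. V₂ = q/y₂ = 11.3/5.65 = 2.01 m/s. E₁ = y₁ + V₁²/2g = 13.1 m; E₂ = y₂ + V₂²/2g = 5.86 m. ΔE = E₁ − E₂ = 7.27 m.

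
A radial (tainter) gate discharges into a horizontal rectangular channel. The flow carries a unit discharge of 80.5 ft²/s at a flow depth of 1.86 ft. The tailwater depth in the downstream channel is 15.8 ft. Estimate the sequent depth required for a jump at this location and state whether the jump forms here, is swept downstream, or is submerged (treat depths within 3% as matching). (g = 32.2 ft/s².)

V₁ = q/y₁ = 80.5/1.86 = 43.3 ft/s. Fr₁ = V₁/√(g·y₁) = 43.3/√(32.2×1.86) = 5.59.
Bélanger equation: y₂/y₁ = ½[√(1 + 8Fr₁²) − 1] = ½[√251.2 − 1] = 7.42.
y₂ = 7.42 × 1.86 = 13.8 ft.
Tailwater y_tw = 15.8 ft: y_tw > y₂, so the jump is submerged.

y₂ = 13.8 ft; the jump is submerged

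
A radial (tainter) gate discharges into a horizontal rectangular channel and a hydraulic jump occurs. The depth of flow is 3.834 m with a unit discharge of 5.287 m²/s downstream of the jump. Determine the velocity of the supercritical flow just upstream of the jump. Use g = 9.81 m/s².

V₁ = 14.90 m/s

V₂ = q/y₂ = 5.287/3.834 = 1.379 m/s; Fr₂ = V₂/√(g·y₂) = 0.2249.
Since the conjugate-depth ratio holds either way, y₁/y₂ = ½[√(1 + 8Fr₂²) − 1] = ½[√1.4045 − 1] = 0.09255.
y₁ = 0.09255 × 3.834 = 0.3548 m.
V₁ = q/y₁ = 5.287/0.3548 = 14.90 m/s.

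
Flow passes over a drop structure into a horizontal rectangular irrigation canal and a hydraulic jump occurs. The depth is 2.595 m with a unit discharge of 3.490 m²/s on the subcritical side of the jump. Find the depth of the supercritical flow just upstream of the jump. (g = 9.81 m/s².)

y₁ = 0.3274 m

V₂ = q/y₂ = 3.490/2.595 = 1.345 m/s; Fr₂ = V₂/√(g·y₂) = 0.2666.
Since the conjugate-depth ratio holds either way, y₁/y₂ = ½[√(1 + 8Fr₂²) − 1] = ½[√1.5684 − 1] = 0.1262.
y₁ = 0.1262 × 2.595 = 0.3274 m.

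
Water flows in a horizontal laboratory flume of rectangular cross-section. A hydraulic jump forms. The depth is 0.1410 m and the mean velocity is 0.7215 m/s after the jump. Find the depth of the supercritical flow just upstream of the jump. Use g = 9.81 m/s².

Fr₂ = V₂/√(g·y₂) = 0.7215/√(9.81×0.1410) = 0.6135.
The Bélanger relation is symmetric: y₁/y₂ = ½[√(1 + 8Fr₂²) − 1] = ½[√4.0107 − 1] = 0.5013.
y₁ = 0.5013 × 0.1410 = 0.07069 m.

y₁ = 0.07069 m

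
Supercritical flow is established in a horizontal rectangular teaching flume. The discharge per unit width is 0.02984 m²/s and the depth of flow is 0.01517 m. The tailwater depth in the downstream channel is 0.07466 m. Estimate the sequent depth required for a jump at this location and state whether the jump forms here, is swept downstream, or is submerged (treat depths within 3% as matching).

V₁ = q/y₁ = 0.02984/0.01517 = 1.967 m/s. Fr₁ = V₁/√(g·y₁) = 1.967/√(9.81×0.01517) = 5.099.
From the momentum equation for a rectangular channel, y₂/y₁ = ½[√(1 + 8Fr₁²) − 1] = ½[√209.00 − 1] = 6.728.
y₂ = 6.728 × 0.01517 = 0.1021 m.
Tailwater y_tw = 0.07466 m: y_tw < y₂, so the jump is swept downstream.

y₂ = 0.1021 m; the jump is swept downstream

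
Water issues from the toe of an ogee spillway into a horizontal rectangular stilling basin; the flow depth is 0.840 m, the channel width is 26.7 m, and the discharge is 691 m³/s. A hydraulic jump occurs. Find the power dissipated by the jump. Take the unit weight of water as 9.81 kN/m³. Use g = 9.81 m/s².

q = Q/b = 691/26.7 = 25.9 m²/s; V₁ = q/y₁ = 30.8 m/s. Fr₁ = V₁/√(g·y₁) = 10.7.
By Bélanger, y₂/y₁ = ½[√(1 + 8Fr₁²) − 1] = ½[√922.5 − 1] = 14.7.
y₂ = 14.7 × 0.840 = 12.3 m.
V₂ = q/y₂ = 25.9/12.3 = 2.10 m/s. E₁ = y₁ + V₁²/2g = 49.2 m; E₂ = y₂ + V₂²/2g = 12.6 m. ΔE = E₁ − E₂ = 36.7 m.
P = γ·Q·ΔE = 9.81 × 691 × 36.7 = 248507 kW.

P = 248507 kW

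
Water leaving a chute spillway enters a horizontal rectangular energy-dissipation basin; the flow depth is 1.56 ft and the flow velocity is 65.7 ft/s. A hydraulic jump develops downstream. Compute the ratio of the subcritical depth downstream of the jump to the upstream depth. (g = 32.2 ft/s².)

Fr₁ = V₁/√(g·y₁) = 65.7/√(32.2×1.56) = 9.27.
By Bélanger, y₂/y₁ = ½[√(1 + 8Fr₁²) − 1] = ½[√688.4 − 1] = 12.6.

y₂/y₁ = 12.6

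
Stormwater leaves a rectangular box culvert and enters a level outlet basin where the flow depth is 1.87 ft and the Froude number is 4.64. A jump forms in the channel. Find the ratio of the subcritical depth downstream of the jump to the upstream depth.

Fr₁ = 4.64 (given).
Bélanger equation: y₂/y₁ = ½[√(1 + 8Fr₁²) − 1] = ½[√173.2 − 1] = 6.08.

y₂/y₁ = 6.08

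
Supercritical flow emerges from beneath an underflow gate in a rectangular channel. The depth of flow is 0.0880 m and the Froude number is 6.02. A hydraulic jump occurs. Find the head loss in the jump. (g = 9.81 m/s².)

Fr₁ = 6.02 (given).
Conjugate-depth relation: y₂/y₁ = ½[√(1 + 8Fr₁²) − 1] = ½[√290.9 − 1] = 8.03.
y₂ = 8.03 × 0.0880 = 0.706 m.
Head loss: ΔE = (y₂ − y₁)³/(4y₁y₂) = (0.706 − 0.0880)³/(4×0.0880×0.706) = 0.237/0.249 = 0.951 m.

ΔE = 0.951 m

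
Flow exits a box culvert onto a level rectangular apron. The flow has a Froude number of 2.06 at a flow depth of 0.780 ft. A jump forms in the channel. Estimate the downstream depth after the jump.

y₂ = 1.92 ft

Fr₁ = 2.06 (given).
Sequent-depth ratio: y₂/y₁ = ½[√(1 + 8Fr₁²) − 1] = ½[√34.95 − 1] = 2.46.
y₂ = 2.46 × 0.780 = 1.92 ft.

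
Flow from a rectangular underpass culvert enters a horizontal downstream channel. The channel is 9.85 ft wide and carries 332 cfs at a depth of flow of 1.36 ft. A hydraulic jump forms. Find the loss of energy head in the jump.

q = Q/b = 332/9.85 = 33.7 ft²/s; V₁ = q/y₁ = 24.8 ft/s. Fr₁ = V₁/√(g·y₁) = 3.75.
Conjugate-depth relation: y₂/y₁ = ½[√(1 + 8Fr₁²) − 1] = ½[√113.2 − 1] = 4.82.
y₂ = 4.82 × 1.36 = 6.56 ft.
Head loss: ΔE = (y₂ − y₁)³/(4y₁y₂) = (6.56 − 1.36)³/(4×1.36×6.56) = 140/35.7 = 3.93 ft.

ΔE = 3.93 ft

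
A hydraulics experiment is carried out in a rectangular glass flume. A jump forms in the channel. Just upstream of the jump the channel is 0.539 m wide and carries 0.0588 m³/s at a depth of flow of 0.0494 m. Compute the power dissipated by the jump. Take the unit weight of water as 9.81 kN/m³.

P = 0.0486 kW

q = Q/b = 0.0588/0.539 = 0.109 m²/s; V₁ = q/y₁ = 2.21 m/s. Fr₁ = V₁/√(g·y₁) = 3.17.
Bélanger equation: y₂/y₁ = ½[√(1 + 8Fr₁²) − 1] = ½[√81.50 − 1] = 4.01.
y₂ = 4.01 × 0.0494 = 0.198 m.
V₂ = q/y₂ = 0.109/0.198 = 0.550 m/s. E₁ = y₁ + V₁²/2g = 0.298 m; E₂ = y₂ + V₂²/2g = 0.214 m. ΔE = E₁ − E₂ = 0.0842 m.
P = γ·Q·ΔE = 9.81 × 0.0588 × 0.0842 = 0.0486 kW.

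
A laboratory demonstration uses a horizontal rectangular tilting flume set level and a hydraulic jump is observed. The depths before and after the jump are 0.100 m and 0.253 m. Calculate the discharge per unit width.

q = 0.209 m²/s

For a rectangular channel the momentum equation gives q² = ½·g·y₁·y₂·(y₁ + y₂) = ½×9.81×0.100×0.253×0.353 = 0.0438.
q = √0.0438 = 0.209 m²/s.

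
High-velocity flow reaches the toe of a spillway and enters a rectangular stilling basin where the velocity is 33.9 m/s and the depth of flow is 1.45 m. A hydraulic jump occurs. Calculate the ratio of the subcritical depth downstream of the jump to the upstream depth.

y₂/y₁ = 12.2

Fr₁ = V₁/√(g·y₁) = 33.9/√(9.81×1.45) = 8.99.
By Bélanger, y₂/y₁ = ½[√(1 + 8Fr₁²) − 1] = ½[√647.3 − 1] = 12.2.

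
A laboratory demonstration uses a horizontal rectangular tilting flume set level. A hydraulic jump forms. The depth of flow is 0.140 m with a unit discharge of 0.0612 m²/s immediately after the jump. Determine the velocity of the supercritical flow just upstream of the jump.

V₁ = 1.93 m/s

V₂ = q/y₂ = 0.0612/0.140 = 0.437 m/s; Fr₂ = V₂/√(g·y₂) = 0.373.
From the momentum equation (using Fr₂), y₁/y₂ = ½[√(1 + 8Fr₂²) − 1] = ½[√2.113 − 1] = 0.227.
y₁ = 0.227 × 0.140 = 0.0318 m.
V₁ = q/y₁ = 0.0612/0.0318 = 1.93 m/s.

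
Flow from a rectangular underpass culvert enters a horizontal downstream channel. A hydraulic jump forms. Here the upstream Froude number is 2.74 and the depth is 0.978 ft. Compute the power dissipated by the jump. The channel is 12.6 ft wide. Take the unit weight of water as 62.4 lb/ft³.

Fr₁ = 2.74 (given).
Conjugate-depth relation: y₂/y₁ = ½[√(1 + 8Fr₁²) − 1] = ½[√61.06 − 1] = 3.41.
y₂ = 3.41 × 0.978 = 3.33 ft.
V₁ = Fr₁·√(g·y₁) = 2.74×√(32.2×0.978) = 15.4 ft/s; q = V₁·y₁ = 15.0 ft²/s. V₂ = q/y₂ = 15.0/3.33 = 4.51 ft/s. E₁ = y₁ + V₁²/2g = 4.65 ft; E₂ = y₂ + V₂²/2g = 3.65 ft. ΔE = E₁ − E₂ = 1.00 ft.
Q = q·b = 15.0 × 12.6 = 189 cfs. P = γ·Q·ΔE/550 = 62.4 × 189 × 1.00 / 550 = 21.5 hp.

P = 21.5 hp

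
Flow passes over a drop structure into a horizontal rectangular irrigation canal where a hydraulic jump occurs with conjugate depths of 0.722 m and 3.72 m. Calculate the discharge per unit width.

q = 7.65 m²/s

For a rectangular channel the momentum equation gives q² = ½·g·y₁·y₂·(y₁ + y₂) = ½×9.81×0.722×3.72×4.44 = 58.5.
q = √58.5 = 7.65 m²/s.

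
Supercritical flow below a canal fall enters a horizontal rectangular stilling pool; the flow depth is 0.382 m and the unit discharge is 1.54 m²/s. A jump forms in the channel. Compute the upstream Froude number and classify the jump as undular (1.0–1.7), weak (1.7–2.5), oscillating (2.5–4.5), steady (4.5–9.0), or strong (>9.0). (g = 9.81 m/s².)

Fr₁ = 2.08; weak jump

V₁ = q/y₁ = 1.54/0.382 = 4.03 m/s. Fr₁ = V₁/√(g·y₁) = 4.03/√(9.81×0.382) = 2.08.
Fr₁ = 2.08 lies in the weak range.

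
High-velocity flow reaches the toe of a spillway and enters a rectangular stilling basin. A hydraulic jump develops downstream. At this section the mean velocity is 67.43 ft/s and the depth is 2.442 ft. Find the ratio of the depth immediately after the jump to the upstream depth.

Fr₁ = V₁/√(g·y₁) = 67.43/√(32.2×2.442) = 7.604.
Conjugate-depth relation: y₂/y₁ = ½[√(1 + 8Fr₁²) − 1] = ½[√463.59 − 1] = 10.27.

y₂/y₁ = 10.27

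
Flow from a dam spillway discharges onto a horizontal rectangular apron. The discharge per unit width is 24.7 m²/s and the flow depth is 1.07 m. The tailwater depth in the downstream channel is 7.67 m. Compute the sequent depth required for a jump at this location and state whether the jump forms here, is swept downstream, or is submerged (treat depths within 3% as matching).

y₂ = 10.3 m; the jump is swept downstream

V₁ = q/y₁ = 24.7/1.07 = 23.1 m/s. Fr₁ = V₁/√(g·y₁) = 23.1/√(9.81×1.07) = 7.13.
Sequent-depth ratio: y₂/y₁ = ½[√(1 + 8Fr₁²) − 1] = ½[√407.1 − 1] = 9.59.
y₂ = 9.59 × 1.07 = 10.3 m.
Tailwater y_tw = 7.67 m: y_tw < y₂, so the jump is swept downstream.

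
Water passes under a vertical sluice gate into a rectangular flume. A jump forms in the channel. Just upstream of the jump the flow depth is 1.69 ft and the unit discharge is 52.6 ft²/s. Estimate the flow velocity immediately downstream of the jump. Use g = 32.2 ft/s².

V₁ = q/y₁ = 52.6/1.69 = 31.1 ft/s. Fr₁ = V₁/√(g·y₁) = 31.1/√(32.2×1.69) = 4.22.
Sequent-depth ratio: y₂/y₁ = ½[√(1 + 8Fr₁²) − 1] = ½[√143.4 − 1] = 5.49.
y₂ = 5.49 × 1.69 = 9.27 ft.
V₂ = q/y₂ = 52.6/9.27 = 5.67 ft/s.

V₂ = 5.67 ft/s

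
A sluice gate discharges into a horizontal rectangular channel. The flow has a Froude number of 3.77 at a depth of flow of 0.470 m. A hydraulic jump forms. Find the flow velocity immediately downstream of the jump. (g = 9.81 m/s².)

V₂ = 1.67 m/s

Fr₁ = 3.77 (given).
Bélanger equation: y₂/y₁ = ½[√(1 + 8Fr₁²) − 1] = ½[√114.7 − 1] = 4.85.
y₂ = 4.85 × 0.470 = 2.28 m.
V₁ = Fr₁·√(g·y₁) = 3.77×√(9.81×0.470) = 8.10 m/s; q = V₁·y₁ = 3.80 m²/s.
V₂ = q/y₂ = 3.80/2.28 = 1.67 m/s.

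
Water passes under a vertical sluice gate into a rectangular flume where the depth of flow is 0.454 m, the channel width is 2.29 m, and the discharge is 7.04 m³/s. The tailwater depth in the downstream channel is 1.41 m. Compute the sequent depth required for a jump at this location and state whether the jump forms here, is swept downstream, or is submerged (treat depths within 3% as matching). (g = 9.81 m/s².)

y₂ = 1.85 m; the jump is swept downstream

q = Q/b = 7.04/2.29 = 3.07 m²/s; V₁ = q/y₁ = 6.77 m/s. Fr₁ = V₁/√(g·y₁) = 3.21.
From the momentum equation for a rectangular channel, y₂/y₁ = ½[√(1 + 8Fr₁²) − 1] = ½[√83.36 − 1] = 4.07.
y₂ = 4.07 × 0.454 = 1.85 m.
Tailwater y_tw = 1.41 m: y_tw < y₂, so the jump is swept downstream.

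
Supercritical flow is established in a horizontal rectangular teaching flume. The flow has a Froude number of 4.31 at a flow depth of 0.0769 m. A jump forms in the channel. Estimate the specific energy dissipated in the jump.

ΔE = 0.337 m

Fr₁ = 4.31 (given).
Bélanger equation: y₂/y₁ = ½[√(1 + 8Fr₁²) − 1] = ½[√149.6 − 1] = 5.62.
y₂ = 5.62 × 0.0769 = 0.432 m.
Head loss: ΔE = (y₂ − y₁)³/(4y₁y₂) = (0.432 − 0.0769)³/(4×0.0769×0.432) = 0.0447/0.133 = 0.337 m.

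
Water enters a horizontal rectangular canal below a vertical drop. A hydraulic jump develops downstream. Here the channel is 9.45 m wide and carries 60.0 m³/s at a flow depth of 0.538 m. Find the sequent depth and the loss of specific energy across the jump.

q = Q/b = 60.0/9.45 = 6.35 m²/s; V₁ = q/y₁ = 11.8 m/s. Fr₁ = V₁/√(g·y₁) = 5.14.
From the momentum equation for a rectangular channel, y₂/y₁ = ½[√(1 + 8Fr₁²) − 1] = ½[√212.1 − 1] = 6.78.
y₂ = 6.78 × 0.538 = 3.65 m.
Head loss: ΔE = (y₂ − y₁)³/(4y₁y₂) = (3.65 − 0.538)³/(4×0.538×3.65) = 30.1/7.85 = 3.83 m.

y₂ = 3.65 m; ΔE = 3.83 m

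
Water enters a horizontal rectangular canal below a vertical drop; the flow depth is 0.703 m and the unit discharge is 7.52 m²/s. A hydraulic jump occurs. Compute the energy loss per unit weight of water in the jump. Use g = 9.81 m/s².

ΔE = 2.61 m

V₁ = q/y₁ = 7.52/0.703 = 10.7 m/s. Fr₁ = V₁/√(g·y₁) = 10.7/√(9.81×0.703) = 4.07.
Sequent-depth ratio: y₂/y₁ = ½[√(1 + 8Fr₁²) − 1] = ½[√133.7 − 1] = 5.28.
y₂ = 5.28 × 0.703 = 3.71 m.
V₂ = q/y₂ = 7.52/3.71 = 2.03 m/s. E₁ = y₁ + V₁²/2g = 6.54 m; E₂ = y₂ + V₂²/2g = 3.92 m. ΔE = E₁ − E₂ = 2.61 m.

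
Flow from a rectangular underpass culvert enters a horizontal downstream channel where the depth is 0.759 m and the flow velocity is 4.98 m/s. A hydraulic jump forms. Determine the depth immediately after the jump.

y₂ = 1.62 m

Fr₁ = V₁/√(g·y₁) = 4.98/√(9.81×0.759) = 1.83.
From the momentum equation for a rectangular channel, y₂/y₁ = ½[√(1 + 8Fr₁²) − 1] = ½[√27.65 − 1] = 2.13.
y₂ = 2.13 × 0.759 = 1.62 m.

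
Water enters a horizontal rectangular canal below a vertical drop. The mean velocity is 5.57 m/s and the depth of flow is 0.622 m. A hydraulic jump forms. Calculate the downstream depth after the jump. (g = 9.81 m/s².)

y₂ = 1.70 m

Fr₁ = V₁/√(g·y₁) = 5.57/√(9.81×0.622) = 2.25.
By Bélanger, y₂/y₁ = ½[√(1 + 8Fr₁²) − 1] = ½[√41.68 − 1] = 2.73.
y₂ = 2.73 × 0.622 = 1.70 m.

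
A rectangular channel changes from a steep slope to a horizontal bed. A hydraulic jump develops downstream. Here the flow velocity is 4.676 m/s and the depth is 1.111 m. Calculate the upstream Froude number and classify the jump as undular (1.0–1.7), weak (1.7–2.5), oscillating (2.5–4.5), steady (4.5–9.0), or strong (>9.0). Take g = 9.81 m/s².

Fr₁ = V₁/√(g·y₁) = 4.676/√(9.81×1.111) = 1.416.
Fr₁ = 1.416 lies in the undular range.

Fr₁ = 1.416; undular jump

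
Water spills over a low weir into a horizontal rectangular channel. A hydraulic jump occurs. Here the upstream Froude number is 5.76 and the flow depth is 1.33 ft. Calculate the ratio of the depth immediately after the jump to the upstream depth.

y₂/y₁ = 7.66

Fr₁ = 5.76 (given).
By Bélanger, y₂/y₁ = ½[√(1 + 8Fr₁²) − 1] = ½[√266.4 − 1] = 7.66.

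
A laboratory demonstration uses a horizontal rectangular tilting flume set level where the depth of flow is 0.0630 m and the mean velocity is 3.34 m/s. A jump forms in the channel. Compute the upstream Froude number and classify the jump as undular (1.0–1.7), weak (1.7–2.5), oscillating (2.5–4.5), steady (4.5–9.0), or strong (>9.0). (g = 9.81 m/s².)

Fr₁ = 4.25; oscillating jump

Fr₁ = V₁/√(g·y₁) = 3.34/√(9.81×0.0630) = 4.25.
Fr₁ = 4.25 lies in the oscillating range.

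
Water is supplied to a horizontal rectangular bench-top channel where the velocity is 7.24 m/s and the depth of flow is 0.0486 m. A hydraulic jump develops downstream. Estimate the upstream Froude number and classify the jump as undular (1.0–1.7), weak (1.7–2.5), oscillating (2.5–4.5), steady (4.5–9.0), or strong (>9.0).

Fr₁ = V₁/√(g·y₁) = 7.24/√(9.81×0.0486) = 10.5.
Fr₁ = 10.5 lies in the strong range.

Fr₁ = 10.5; strong jump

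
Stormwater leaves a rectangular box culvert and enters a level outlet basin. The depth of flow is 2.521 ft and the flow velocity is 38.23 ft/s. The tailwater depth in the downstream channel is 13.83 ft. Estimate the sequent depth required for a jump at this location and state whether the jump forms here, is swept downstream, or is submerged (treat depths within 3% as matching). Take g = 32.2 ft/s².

Fr₁ = V₁/√(g·y₁) = 38.23/√(32.2×2.521) = 4.243.
By Bélanger, y₂/y₁ = ½[√(1 + 8Fr₁²) − 1] = ½[√145.04 − 1] = 5.522.
y₂ = 5.522 × 2.521 = 13.92 ft.
Tailwater y_tw = 13.83 ft: y_tw ≈ y₂, so the jump forms here.

y₂ = 13.92 ft; the jump forms here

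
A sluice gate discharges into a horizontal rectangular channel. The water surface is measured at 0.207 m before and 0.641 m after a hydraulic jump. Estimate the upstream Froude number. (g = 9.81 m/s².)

For a rectangular channel the momentum equation gives q² = ½·g·y₁·y₂·(y₁ + y₂) = ½×9.81×0.207×0.641×0.848 = 0.552.
q = √0.552 = 0.743 m²/s.
V₁ = q/y₁ = 3.59 m/s; Fr₁ = V₁/√(g·y₁) = 2.52.

Fr₁ = 2.52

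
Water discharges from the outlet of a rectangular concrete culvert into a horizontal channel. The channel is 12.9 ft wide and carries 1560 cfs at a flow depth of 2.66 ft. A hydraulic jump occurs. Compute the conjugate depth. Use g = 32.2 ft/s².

y₂ = 17.2 ft

q = Q/b = 1560/12.9 = 121 ft²/s; V₁ = q/y₁ = 45.5 ft/s. Fr₁ = V₁/√(g·y₁) = 4.91.
From the momentum equation for a rectangular channel, y₂/y₁ = ½[√(1 + 8Fr₁²) − 1] = ½[√194.0 − 1] = 6.47.
y₂ = 6.47 × 2.66 = 17.2 ft.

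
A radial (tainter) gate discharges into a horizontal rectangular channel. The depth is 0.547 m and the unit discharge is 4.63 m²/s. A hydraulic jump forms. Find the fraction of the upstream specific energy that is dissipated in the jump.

ΔE/E₁ = 0.349 (34.9%)

V₁ = q/y₁ = 4.63/0.547 = 8.46 m/s. Fr₁ = V₁/√(g·y₁) = 8.46/√(9.81×0.547) = 3.65.
Conjugate-depth relation: y₂/y₁ = ½[√(1 + 8Fr₁²) − 1] = ½[√107.8 − 1] = 4.69.
y₂ = 4.69 × 0.547 = 2.57 m.
E₁ = y₁ + V₁²/2g = 4.20 m. ΔE = (y₂ − y₁)³/(4y₁y₂) = 1.47 m. ΔE/E₁ = 1.47/4.20 = 0.349.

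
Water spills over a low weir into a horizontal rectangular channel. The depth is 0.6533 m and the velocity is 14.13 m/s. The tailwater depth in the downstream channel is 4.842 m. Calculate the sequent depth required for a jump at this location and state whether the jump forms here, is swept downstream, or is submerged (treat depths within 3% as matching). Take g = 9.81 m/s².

y₂ = 4.840 m; the jump forms here

Fr₁ = V₁/√(g·y₁) = 14.13/√(9.81×0.6533) = 5.582.
Conjugate-depth relation: y₂/y₁ = ½[√(1 + 8Fr₁²) − 1] = ½[√250.23 − 1] = 7.409.
y₂ = 7.409 × 0.6533 = 4.840 m.
Tailwater y_tw = 4.842 m: y_tw ≈ y₂, so the jump forms here.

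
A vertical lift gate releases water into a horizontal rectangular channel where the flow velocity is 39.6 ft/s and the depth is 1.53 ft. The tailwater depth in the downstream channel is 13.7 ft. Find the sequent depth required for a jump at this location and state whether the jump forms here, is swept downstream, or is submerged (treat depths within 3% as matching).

y₂ = 11.5 ft; the jump is submerged

Fr₁ = V₁/√(g·y₁) = 39.6/√(32.2×1.53) = 5.64.
By Bélanger, y₂/y₁ = ½[√(1 + 8Fr₁²) − 1] = ½[√255.6 − 1] = 7.49.
y₂ = 7.49 × 1.53 = 11.5 ft.
Tailwater y_tw = 13.7 ft: y_tw > y₂, so the jump is submerged.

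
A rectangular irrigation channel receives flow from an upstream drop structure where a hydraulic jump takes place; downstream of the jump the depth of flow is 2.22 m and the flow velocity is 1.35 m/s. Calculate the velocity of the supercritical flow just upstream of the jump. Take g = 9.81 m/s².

Fr₂ = V₂/√(g·y₂) = 1.35/√(9.81×2.22) = 0.289.
From the momentum equation (using Fr₂), y₁/y₂ = ½[√(1 + 8Fr₂²) − 1] = ½[√1.669 − 1] = 0.146.
y₁ = 0.146 × 2.22 = 0.324 m.
V₁ = q/y₁ = 3.00/0.324 = 9.24 m/s.

V₁ = 9.24 m/s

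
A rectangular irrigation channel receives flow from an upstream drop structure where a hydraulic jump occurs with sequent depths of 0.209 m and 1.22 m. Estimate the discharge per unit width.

For a rectangular channel the momentum equation gives q² = ½·g·y₁·y₂·(y₁ + y₂) = ½×9.81×0.209×1.22×1.43 = 1.79.
q = √1.79 = 1.34 m²/s.

q = 1.34 m²/s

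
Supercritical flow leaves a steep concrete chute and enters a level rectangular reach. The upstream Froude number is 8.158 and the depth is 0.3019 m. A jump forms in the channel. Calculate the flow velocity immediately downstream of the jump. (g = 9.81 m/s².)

Fr₁ = 8.158 (given).
Bélanger equation: y₂/y₁ = ½[√(1 + 8Fr₁²) − 1] = ½[√533.42 − 1] = 11.05.
y₂ = 11.05 × 0.3019 = 3.335 m.
V₁ = Fr₁·√(g·y₁) = 8.158×√(9.81×0.3019) = 14.04 m/s; q = V₁·y₁ = 4.239 m²/s.
V₂ = q/y₂ = 4.239/3.335 = 1.271 m/s.

V₂ = 1.271 m/s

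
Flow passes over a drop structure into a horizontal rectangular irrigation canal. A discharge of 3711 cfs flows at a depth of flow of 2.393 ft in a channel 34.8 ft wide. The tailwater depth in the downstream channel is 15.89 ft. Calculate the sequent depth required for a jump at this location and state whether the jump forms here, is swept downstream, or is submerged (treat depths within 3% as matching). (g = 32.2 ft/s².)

y₂ = 16.03 ft; the jump forms here

q = Q/b = 3711/34.8 = 106.6 ft²/s; V₁ = q/y₁ = 44.56 ft/s. Fr₁ = V₁/√(g·y₁) = 5.077.
By Bélanger, y₂/y₁ = ½[√(1 + 8Fr₁²) − 1] = ½[√207.17 − 1] = 6.697.
y₂ = 6.697 × 2.393 = 16.03 ft.
Tailwater y_tw = 15.89 ft: y_tw ≈ y₂, so the jump forms here.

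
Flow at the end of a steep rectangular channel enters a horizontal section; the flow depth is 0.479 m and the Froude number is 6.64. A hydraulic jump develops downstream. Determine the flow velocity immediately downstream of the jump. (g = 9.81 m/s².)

V₂ = 1.62 m/s

Fr₁ = 6.64 (given).
From the momentum equation for a rectangular channel, y₂/y₁ = ½[√(1 + 8Fr₁²) − 1] = ½[√353.7 − 1] = 8.90.
y₂ = 8.90 × 0.479 = 4.26 m.
V₁ = Fr₁·√(g·y₁) = 6.64×√(9.81×0.479) = 14.4 m/s; q = V₁·y₁ = 6.89 m²/s.
V₂ = q/y₂ = 6.89/4.26 = 1.62 m/s.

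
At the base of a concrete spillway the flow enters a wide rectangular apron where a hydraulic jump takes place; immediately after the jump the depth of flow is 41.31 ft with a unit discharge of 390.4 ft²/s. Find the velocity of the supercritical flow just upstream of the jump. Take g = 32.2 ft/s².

V₁ = 78.81 ft/s

V₂ = q/y₂ = 390.4/41.31 = 9.450 ft/s; Fr₂ = V₂/√(g·y₂) = 0.2591.
Since the conjugate-depth ratio holds either way, y₁/y₂ = ½[√(1 + 8Fr₂²) − 1] = ½[√1.5371 − 1] = 0.1199.
y₁ = 0.1199 × 41.31 = 4.953 ft.
V₁ = q/y₁ = 390.4/4.953 = 78.81 ft/s.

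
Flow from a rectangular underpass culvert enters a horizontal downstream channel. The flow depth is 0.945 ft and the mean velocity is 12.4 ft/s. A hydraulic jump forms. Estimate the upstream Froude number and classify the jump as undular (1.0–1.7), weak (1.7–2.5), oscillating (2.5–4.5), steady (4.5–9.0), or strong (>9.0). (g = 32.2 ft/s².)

Fr₁ = 2.25; weak jump

Fr₁ = V₁/√(g·y₁) = 12.4/√(32.2×0.945) = 2.25.
Fr₁ = 2.25 lies in the weak range.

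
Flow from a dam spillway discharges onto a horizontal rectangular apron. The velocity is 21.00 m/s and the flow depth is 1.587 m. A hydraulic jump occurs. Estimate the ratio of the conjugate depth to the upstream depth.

y₂/y₁ = 7.043

Fr₁ = V₁/√(g·y₁) = 21.00/√(9.81×1.587) = 5.322.
Bélanger equation: y₂/y₁ = ½[√(1 + 8Fr₁²) − 1] = ½[√227.61 − 1] = 7.043.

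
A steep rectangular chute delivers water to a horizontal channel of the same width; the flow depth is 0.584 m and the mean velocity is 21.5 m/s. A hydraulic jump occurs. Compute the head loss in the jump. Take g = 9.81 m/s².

Fr₁ = V₁/√(g·y₁) = 21.5/√(9.81×0.584) = 8.98.
By Bélanger, y₂/y₁ = ½[√(1 + 8Fr₁²) − 1] = ½[√646.5 − 1] = 12.2.
y₂ = 12.2 × 0.584 = 7.13 m.
q = V₁·y₁ = 21.5 × 0.584 = 12.6 m²/s. V₂ = q/y₂ = 12.6/7.13 = 1.76 m/s. E₁ = y₁ + V₁²/2g = 24.1 m; E₂ = y₂ + V₂²/2g = 7.29 m. ΔE = E₁ − E₂ = 16.9 m.

ΔE = 16.9 m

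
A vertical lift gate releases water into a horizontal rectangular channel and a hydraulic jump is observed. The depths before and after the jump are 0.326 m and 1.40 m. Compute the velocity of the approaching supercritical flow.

For a rectangular channel the momentum equation gives q² = ½·g·y₁·y₂·(y₁ + y₂) = ½×9.81×0.326×1.40×1.73 = 3.86.
q = √3.86 = 1.97 m²/s.
V₁ = q/y₁ = 1.97/0.326 = 6.03 m/s.

V₁ = 6.03 m/s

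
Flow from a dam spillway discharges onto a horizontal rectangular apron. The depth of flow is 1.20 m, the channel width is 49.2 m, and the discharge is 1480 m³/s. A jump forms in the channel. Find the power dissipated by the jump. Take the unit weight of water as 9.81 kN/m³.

q = Q/b = 1480/49.2 = 30.1 m²/s; V₁ = q/y₁ = 25.1 m/s. Fr₁ = V₁/√(g·y₁) = 7.31.
From the momentum equation for a rectangular channel, y₂/y₁ = ½[√(1 + 8Fr₁²) − 1] = ½[√428.0 − 1] = 9.84.
y₂ = 9.84 × 1.20 = 11.8 m.
Head loss: ΔE = (y₂ − y₁)³/(4y₁y₂) = (11.8 − 1.20)³/(4×1.20×11.8) = 1196/56.7 = 21.1 m.
P = γ·Q·ΔE = 9.81 × 1480 × 21.1 = 306117 kW.

P = 306117 kW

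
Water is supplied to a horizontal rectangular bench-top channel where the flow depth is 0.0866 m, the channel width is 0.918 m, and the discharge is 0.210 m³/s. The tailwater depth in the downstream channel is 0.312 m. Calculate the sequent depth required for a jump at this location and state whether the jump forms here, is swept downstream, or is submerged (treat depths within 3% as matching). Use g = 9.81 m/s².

q = Q/b = 0.210/0.918 = 0.229 m²/s; V₁ = q/y₁ = 2.64 m/s. Fr₁ = V₁/√(g·y₁) = 2.87.
From the momentum equation for a rectangular channel, y₂/y₁ = ½[√(1 + 8Fr₁²) − 1] = ½[√66.71 − 1] = 3.58.
y₂ = 3.58 × 0.0866 = 0.310 m.
Tailwater y_tw = 0.312 m: y_tw ≈ y₂, so the jump forms here.

y₂ = 0.310 m; the jump forms here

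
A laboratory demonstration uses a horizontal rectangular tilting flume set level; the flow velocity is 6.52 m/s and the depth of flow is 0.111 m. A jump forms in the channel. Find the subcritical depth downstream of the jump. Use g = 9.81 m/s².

y₂ = 0.927 m

Fr₁ = V₁/√(g·y₁) = 6.52/√(9.81×0.111) = 6.25.
By Bélanger, y₂/y₁ = ½[√(1 + 8Fr₁²) − 1] = ½[√313.3 − 1] = 8.35.
y₂ = 8.35 × 0.111 = 0.927 m.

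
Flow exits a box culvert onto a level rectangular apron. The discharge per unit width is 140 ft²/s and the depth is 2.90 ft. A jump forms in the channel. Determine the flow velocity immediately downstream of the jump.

V₁ = q/y₁ = 140/2.90 = 48.3 ft/s. Fr₁ = V₁/√(g·y₁) = 48.3/√(32.2×2.90) = 5.00.
Conjugate-depth relation: y₂/y₁ = ½[√(1 + 8Fr₁²) − 1] = ½[√200.7 − 1] = 6.58.
y₂ = 6.58 × 2.90 = 19.1 ft.
V₂ = q/y₂ = 140/19.1 = 7.33 ft/s.

V₂ = 7.33 ft/s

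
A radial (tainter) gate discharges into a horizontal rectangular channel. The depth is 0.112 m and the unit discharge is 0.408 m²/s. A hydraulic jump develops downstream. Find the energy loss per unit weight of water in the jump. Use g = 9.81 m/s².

V₁ = q/y₁ = 0.408/0.112 = 3.64 m/s. Fr₁ = V₁/√(g·y₁) = 3.64/√(9.81×0.112) = 3.48.
Bélanger equation: y₂/y₁ = ½[√(1 + 8Fr₁²) − 1] = ½[√97.62 − 1] = 4.44.
y₂ = 4.44 × 0.112 = 0.497 m.
Head loss: ΔE = (y₂ − y₁)³/(4y₁y₂) = (0.497 − 0.112)³/(4×0.112×0.497) = 0.0572/0.223 = 0.257 m.

ΔE = 0.257 m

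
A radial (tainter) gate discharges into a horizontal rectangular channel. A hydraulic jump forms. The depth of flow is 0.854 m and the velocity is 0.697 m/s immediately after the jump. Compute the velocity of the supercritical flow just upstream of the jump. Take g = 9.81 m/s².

V₁ = 6.64 m/s

Fr₂ = V₂/√(g·y₂) = 0.697/√(9.81×0.854) = 0.241.
From the momentum equation (using Fr₂), y₁/y₂ = ½[√(1 + 8Fr₂²) − 1] = ½[√1.464 − 1] = 0.105.
y₁ = 0.105 × 0.854 = 0.0896 m.
V₁ = q/y₁ = 0.595/0.0896 = 6.64 m/s.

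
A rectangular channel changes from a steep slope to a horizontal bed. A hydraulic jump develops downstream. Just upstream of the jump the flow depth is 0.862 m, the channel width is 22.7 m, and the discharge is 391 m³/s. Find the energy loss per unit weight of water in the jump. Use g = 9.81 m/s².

q = Q/b = 391/22.7 = 17.2 m²/s; V₁ = q/y₁ = 20.0 m/s. Fr₁ = V₁/√(g·y₁) = 6.87.
Sequent-depth ratio: y₂/y₁ = ½[√(1 + 8Fr₁²) − 1] = ½[√378.7 − 1] = 9.23.
y₂ = 9.23 × 0.862 = 7.96 m.
V₂ = q/y₂ = 17.2/7.96 = 2.16 m/s. E₁ = y₁ + V₁²/2g = 21.2 m; E₂ = y₂ + V₂²/2g = 8.20 m. ΔE = E₁ − E₂ = 13.0 m.

ΔE = 13.0 m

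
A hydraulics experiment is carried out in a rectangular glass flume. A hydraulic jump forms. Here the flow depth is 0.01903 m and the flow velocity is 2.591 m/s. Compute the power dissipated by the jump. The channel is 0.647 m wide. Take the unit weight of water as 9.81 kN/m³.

P = 0.06375 kW

Fr₁ = V₁/√(g·y₁) = 2.591/√(9.81×0.01903) = 5.997.
By Bélanger, y₂/y₁ = ½[√(1 + 8Fr₁²) − 1] = ½[√288.68 − 1] = 7.995.
y₂ = 7.995 × 0.01903 = 0.1522 m.
Head loss: ΔE = (y₂ − y₁)³/(4y₁y₂) = (0.1522 − 0.01903)³/(4×0.01903×0.1522) = 0.002359/0.01158 = 0.2037 m.
q = V₁·y₁ = 2.591 × 0.01903 = 0.04931 m²/s. Q = q·b = 0.04931 × 0.647 = 0.03190 m³/s. P = γ·Q·ΔE = 9.81 × 0.03190 × 0.2037 = 0.06375 kW.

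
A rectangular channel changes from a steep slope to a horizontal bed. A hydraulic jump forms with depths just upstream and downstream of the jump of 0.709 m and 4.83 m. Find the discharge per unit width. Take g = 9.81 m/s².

q = 9.65 m²/s

For a rectangular channel the momentum equation gives q² = ½·g·y₁·y₂·(y₁ + y₂) = ½×9.81×0.709×4.83×5.54 = 93.0.
q = √93.0 = 9.65 m²/s.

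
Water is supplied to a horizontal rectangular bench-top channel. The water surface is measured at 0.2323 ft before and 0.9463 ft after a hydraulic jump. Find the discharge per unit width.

q = 2.042 ft²/s

For a rectangular channel the momentum equation gives q² = ½·g·y₁·y₂·(y₁ + y₂) = ½×32.2×0.2323×0.9463×1.179 = 4.171.
q = √4.171 = 2.042 ft²/s.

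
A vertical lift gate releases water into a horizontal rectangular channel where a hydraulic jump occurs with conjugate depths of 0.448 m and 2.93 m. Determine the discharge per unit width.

q = 4.66 m²/s

For a rectangular channel the momentum equation gives q² = ½·g·y₁·y₂·(y₁ + y₂) = ½×9.81×0.448×2.93×3.38 = 21.7.
q = √21.7 = 4.66 m²/s.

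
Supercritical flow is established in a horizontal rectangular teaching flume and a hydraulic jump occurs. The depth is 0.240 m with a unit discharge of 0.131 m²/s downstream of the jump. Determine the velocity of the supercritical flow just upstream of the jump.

V₁ = 2.61 m/s

V₂ = q/y₂ = 0.131/0.240 = 0.546 m/s; Fr₂ = V₂/√(g·y₂) = 0.356.
The Bélanger relation is symmetric: y₁/y₂ = ½[√(1 + 8Fr₂²) − 1] = ½[√2.012 − 1] = 0.209.
y₁ = 0.209 × 0.240 = 0.0502 m.
V₁ = q/y₁ = 0.131/0.0502 = 2.61 m/s.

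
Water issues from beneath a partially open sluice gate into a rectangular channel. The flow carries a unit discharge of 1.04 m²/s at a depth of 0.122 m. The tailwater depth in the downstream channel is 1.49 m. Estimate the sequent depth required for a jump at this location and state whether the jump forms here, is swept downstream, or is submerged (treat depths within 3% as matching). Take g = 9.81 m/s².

V₁ = q/y₁ = 1.04/0.122 = 8.52 m/s. Fr₁ = V₁/√(g·y₁) = 8.52/√(9.81×0.122) = 7.79.
Sequent-depth ratio: y₂/y₁ = ½[√(1 + 8Fr₁²) − 1] = ½[√486.7 − 1] = 10.5.
y₂ = 10.5 × 0.122 = 1.28 m.
Tailwater y_tw = 1.49 m: y_tw > y₂, so the jump is submerged.

y₂ = 1.28 m; the jump is submerged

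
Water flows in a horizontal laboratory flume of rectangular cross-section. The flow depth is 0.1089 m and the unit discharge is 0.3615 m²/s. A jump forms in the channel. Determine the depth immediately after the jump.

V₁ = q/y₁ = 0.3615/0.1089 = 3.320 m/s. Fr₁ = V₁/√(g·y₁) = 3.320/√(9.81×0.1089) = 3.212.
Conjugate-depth relation: y₂/y₁ = ½[√(1 + 8Fr₁²) − 1] = ½[√83.519 − 1] = 4.069.
y₂ = 4.069 × 0.1089 = 0.4432 m.

y₂ = 0.4432 m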